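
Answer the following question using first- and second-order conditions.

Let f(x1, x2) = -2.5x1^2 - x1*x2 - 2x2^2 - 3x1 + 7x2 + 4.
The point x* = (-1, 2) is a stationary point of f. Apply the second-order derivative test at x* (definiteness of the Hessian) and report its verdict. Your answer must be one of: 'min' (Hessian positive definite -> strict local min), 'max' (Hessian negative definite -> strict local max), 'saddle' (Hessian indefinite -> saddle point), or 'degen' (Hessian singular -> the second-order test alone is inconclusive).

Compute the Hessian H = grad^2 f:
  H = [[-5, -1], [-1, -4]]
Verify stationarity: grad f(x*) = H x* + g = (0, 0).
Eigenvalues of H: -5.618, -3.382.
Both eigenvalues < 0, so H is negative definite -> x* is a strict local max.

max


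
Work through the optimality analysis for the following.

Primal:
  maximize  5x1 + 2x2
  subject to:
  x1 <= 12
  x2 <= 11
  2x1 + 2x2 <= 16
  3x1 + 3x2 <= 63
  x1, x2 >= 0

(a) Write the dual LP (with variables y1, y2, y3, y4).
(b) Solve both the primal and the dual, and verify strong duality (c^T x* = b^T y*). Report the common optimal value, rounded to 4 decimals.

The standard primal-dual pair for 'max c^T x s.t. A x <= b, x >= 0' is:
  Dual:  min b^T y  s.t.  A^T y >= c,  y >= 0.

So the dual LP is:
  minimize  12y1 + 11y2 + 16y3 + 63y4
  subject to:
    y1 + 2y3 + 3y4 >= 5
    y2 + 2y3 + 3y4 >= 2
    y1, y2, y3, y4 >= 0

Solving the primal: x* = (8, 0).
  primal value c^T x* = 40.
Solving the dual: y* = (0, 0, 2.5, 0).
  dual value b^T y* = 40.
Strong duality: c^T x* = b^T y*. Confirmed.

40


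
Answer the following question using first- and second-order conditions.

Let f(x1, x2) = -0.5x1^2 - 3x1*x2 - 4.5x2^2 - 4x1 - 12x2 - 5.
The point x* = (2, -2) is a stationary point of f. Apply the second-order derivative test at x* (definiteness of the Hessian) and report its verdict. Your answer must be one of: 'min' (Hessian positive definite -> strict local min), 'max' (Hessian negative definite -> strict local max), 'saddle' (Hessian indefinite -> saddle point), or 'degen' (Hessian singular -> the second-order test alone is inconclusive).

Compute the Hessian H = grad^2 f:
  H = [[-1, -3], [-3, -9]]
Verify stationarity: grad f(x*) = H x* + g = (0, 0).
Eigenvalues of H: -10, 0.
H has a zero eigenvalue (singular; negative semidefinite but not definite), so H is neither positive definite, negative definite, nor indefinite. The second-order test alone is inconclusive -> degen.
(Indeed, f is constant along the null direction of H through x*, so x* is not a strict local extremum.)

degen


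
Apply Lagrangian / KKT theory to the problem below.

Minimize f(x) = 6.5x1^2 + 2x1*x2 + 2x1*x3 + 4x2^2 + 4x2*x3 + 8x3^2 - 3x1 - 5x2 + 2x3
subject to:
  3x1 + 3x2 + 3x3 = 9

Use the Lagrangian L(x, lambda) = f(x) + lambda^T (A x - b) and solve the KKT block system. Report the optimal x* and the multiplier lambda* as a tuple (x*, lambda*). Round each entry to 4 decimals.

Form the Lagrangian:
  L(x, lambda) = (1/2) x^T Q x + c^T x + lambda^T (A x - b)
Stationarity (grad_x L = 0): Q x + c + A^T lambda = 0.
Primal feasibility: A x = b.

This gives the KKT block system:
  [ Q   A^T ] [ x     ]   [-c ]
  [ A    0  ] [ lambda ] = [ b ]

Solving the linear system:
  x*      = (0.9219, 1.9961, 0.082)
  lambda* = (-4.3802)
  f(x*)   = 13.4199

x* = (0.9219, 1.9961, 0.082), lambda* = (-4.3802)


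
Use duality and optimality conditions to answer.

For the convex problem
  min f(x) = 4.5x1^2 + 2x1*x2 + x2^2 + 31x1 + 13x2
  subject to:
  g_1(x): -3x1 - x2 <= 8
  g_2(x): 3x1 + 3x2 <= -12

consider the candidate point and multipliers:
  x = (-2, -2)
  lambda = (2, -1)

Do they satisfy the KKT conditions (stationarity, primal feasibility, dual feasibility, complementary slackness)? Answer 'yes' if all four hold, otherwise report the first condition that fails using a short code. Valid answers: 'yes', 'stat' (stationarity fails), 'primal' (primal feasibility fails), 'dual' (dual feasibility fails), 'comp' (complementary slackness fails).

Gradient of f: grad f(x) = Q x + c = (9, 5)
Constraint values g_i(x) = a_i^T x - b_i:
  g_1((-2, -2)) = 0
  g_2((-2, -2)) = 0
Stationarity residual: grad f(x) + sum_i lambda_i a_i = (0, 0)
  -> stationarity OK
Primal feasibility (all g_i <= 0): OK
Dual feasibility (all lambda_i >= 0): FAILS
Complementary slackness (lambda_i * g_i(x) = 0 for all i): OK

Verdict: the first failing condition is dual_feasibility -> dual.

dual


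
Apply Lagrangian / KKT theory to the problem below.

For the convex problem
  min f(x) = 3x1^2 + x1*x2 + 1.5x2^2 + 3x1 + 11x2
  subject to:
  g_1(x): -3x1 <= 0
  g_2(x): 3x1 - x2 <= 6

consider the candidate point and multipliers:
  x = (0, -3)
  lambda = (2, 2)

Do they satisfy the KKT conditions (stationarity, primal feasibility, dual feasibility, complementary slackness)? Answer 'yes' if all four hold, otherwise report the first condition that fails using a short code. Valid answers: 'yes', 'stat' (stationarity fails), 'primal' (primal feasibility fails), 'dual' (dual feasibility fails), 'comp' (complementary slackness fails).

Gradient of f: grad f(x) = Q x + c = (0, 2)
Constraint values g_i(x) = a_i^T x - b_i:
  g_1((0, -3)) = 0
  g_2((0, -3)) = -3
Stationarity residual: grad f(x) + sum_i lambda_i a_i = (0, 0)
  -> stationarity OK
Primal feasibility (all g_i <= 0): OK
Dual feasibility (all lambda_i >= 0): OK
Complementary slackness (lambda_i * g_i(x) = 0 for all i): FAILS

Verdict: the first failing condition is complementary_slackness -> comp.

comp


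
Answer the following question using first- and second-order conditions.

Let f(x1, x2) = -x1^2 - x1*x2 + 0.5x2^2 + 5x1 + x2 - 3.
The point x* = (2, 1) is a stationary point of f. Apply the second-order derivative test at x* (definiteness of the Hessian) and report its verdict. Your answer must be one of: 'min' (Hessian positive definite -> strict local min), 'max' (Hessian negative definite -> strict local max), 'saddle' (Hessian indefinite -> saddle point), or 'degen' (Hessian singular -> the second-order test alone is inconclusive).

Compute the Hessian H = grad^2 f:
  H = [[-2, -1], [-1, 1]]
Verify stationarity: grad f(x*) = H x* + g = (0, 0).
Eigenvalues of H: -2.3028, 1.3028.
Eigenvalues have mixed signs, so H is indefinite -> x* is a saddle point.

saddle


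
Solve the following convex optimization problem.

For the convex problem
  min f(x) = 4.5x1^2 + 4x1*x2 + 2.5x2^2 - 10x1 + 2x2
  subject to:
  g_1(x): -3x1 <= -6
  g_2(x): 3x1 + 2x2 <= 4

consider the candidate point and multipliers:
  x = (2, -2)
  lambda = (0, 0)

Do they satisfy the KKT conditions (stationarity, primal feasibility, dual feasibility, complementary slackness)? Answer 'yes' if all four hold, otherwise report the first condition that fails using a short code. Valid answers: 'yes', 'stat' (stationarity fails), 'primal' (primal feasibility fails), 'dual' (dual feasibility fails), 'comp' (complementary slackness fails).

Gradient of f: grad f(x) = Q x + c = (0, 0)
Constraint values g_i(x) = a_i^T x - b_i:
  g_1((2, -2)) = 0
  g_2((2, -2)) = -2
Stationarity residual: grad f(x) + sum_i lambda_i a_i = (0, 0)
  -> stationarity OK
Primal feasibility (all g_i <= 0): OK
Dual feasibility (all lambda_i >= 0): OK
Complementary slackness (lambda_i * g_i(x) = 0 for all i): OK

Verdict: yes, KKT holds.

yes


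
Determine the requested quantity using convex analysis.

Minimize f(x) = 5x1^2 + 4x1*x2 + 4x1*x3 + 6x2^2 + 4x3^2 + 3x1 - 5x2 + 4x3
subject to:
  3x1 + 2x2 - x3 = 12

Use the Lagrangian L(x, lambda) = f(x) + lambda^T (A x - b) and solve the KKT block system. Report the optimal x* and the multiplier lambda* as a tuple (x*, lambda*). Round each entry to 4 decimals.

Form the Lagrangian:
  L(x, lambda) = (1/2) x^T Q x + c^T x + lambda^T (A x - b)
Stationarity (grad_x L = 0): Q x + c + A^T lambda = 0.
Primal feasibility: A x = b.

This gives the KKT block system:
  [ Q   A^T ] [ x     ]   [-c ]
  [ A    0  ] [ lambda ] = [ b ]

Solving the linear system:
  x*      = (2.6165, 0.7274, -2.6955)
  lambda* = (-7.0977)
  f(x*)   = 39.3017

x* = (2.6165, 0.7274, -2.6955), lambda* = (-7.0977)


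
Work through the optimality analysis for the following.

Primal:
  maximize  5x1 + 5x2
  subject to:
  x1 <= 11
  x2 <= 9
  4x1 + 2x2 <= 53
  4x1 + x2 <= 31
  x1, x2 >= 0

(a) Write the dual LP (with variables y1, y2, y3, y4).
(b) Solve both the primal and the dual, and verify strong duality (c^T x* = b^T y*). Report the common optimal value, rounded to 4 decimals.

The standard primal-dual pair for 'max c^T x s.t. A x <= b, x >= 0' is:
  Dual:  min b^T y  s.t.  A^T y >= c,  y >= 0.

So the dual LP is:
  minimize  11y1 + 9y2 + 53y3 + 31y4
  subject to:
    y1 + 4y3 + 4y4 >= 5
    y2 + 2y3 + y4 >= 5
    y1, y2, y3, y4 >= 0

Solving the primal: x* = (5.5, 9).
  primal value c^T x* = 72.5.
Solving the dual: y* = (0, 3.75, 0, 1.25).
  dual value b^T y* = 72.5.
Strong duality: c^T x* = b^T y*. Confirmed.

72.5


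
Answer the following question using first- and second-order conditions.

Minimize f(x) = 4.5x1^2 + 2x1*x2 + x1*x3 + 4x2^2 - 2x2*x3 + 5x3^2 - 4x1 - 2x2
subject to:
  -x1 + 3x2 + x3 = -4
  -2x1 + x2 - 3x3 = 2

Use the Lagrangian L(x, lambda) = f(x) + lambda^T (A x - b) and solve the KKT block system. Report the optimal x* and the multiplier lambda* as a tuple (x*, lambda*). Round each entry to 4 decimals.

Form the Lagrangian:
  L(x, lambda) = (1/2) x^T Q x + c^T x + lambda^T (A x - b)
Stationarity (grad_x L = 0): Q x + c + A^T lambda = 0.
Primal feasibility: A x = b.

This gives the KKT block system:
  [ Q   A^T ] [ x     ]   [-c ]
  [ A    0  ] [ lambda ] = [ b ]

Solving the linear system:
  x*      = (0.4516, -0.7742, -1.2258)
  lambda* = (2.4774, -2.5935)
  f(x*)   = 7.4194

x* = (0.4516, -0.7742, -1.2258), lambda* = (2.4774, -2.5935)


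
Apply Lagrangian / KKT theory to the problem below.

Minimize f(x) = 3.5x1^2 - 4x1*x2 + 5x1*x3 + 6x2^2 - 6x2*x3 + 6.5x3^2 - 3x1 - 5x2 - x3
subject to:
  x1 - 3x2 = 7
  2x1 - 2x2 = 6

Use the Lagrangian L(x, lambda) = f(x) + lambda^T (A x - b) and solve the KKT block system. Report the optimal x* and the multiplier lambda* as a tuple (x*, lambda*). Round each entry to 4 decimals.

Form the Lagrangian:
  L(x, lambda) = (1/2) x^T Q x + c^T x + lambda^T (A x - b)
Stationarity (grad_x L = 0): Q x + c + A^T lambda = 0.
Primal feasibility: A x = b.

This gives the KKT block system:
  [ Q   A^T ] [ x     ]   [-c ]
  [ A    0  ] [ lambda ] = [ b ]

Solving the linear system:
  x*      = (1, -2, -1.2308)
  lambda* = (-9.8846, 2.0192)
  f(x*)   = 32.6538

x* = (1, -2, -1.2308), lambda* = (-9.8846, 2.0192)


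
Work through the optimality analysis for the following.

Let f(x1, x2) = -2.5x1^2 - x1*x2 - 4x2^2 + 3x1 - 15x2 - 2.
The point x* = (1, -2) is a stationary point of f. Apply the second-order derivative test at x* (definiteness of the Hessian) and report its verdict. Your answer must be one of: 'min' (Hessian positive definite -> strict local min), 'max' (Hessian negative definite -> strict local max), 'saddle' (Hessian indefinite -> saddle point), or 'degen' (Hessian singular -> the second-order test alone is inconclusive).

Compute the Hessian H = grad^2 f:
  H = [[-5, -1], [-1, -8]]
Verify stationarity: grad f(x*) = H x* + g = (0, 0).
Eigenvalues of H: -8.3028, -4.6972.
Both eigenvalues < 0, so H is negative definite -> x* is a strict local max.

max


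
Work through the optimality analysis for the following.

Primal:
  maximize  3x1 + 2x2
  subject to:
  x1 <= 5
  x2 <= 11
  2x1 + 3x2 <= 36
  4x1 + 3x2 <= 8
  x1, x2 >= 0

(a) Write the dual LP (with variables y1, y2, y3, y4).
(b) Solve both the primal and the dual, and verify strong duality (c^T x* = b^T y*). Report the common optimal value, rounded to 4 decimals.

The standard primal-dual pair for 'max c^T x s.t. A x <= b, x >= 0' is:
  Dual:  min b^T y  s.t.  A^T y >= c,  y >= 0.

So the dual LP is:
  minimize  5y1 + 11y2 + 36y3 + 8y4
  subject to:
    y1 + 2y3 + 4y4 >= 3
    y2 + 3y3 + 3y4 >= 2
    y1, y2, y3, y4 >= 0

Solving the primal: x* = (2, 0).
  primal value c^T x* = 6.
Solving the dual: y* = (0, 0, 0, 0.75).
  dual value b^T y* = 6.
Strong duality: c^T x* = b^T y*. Confirmed.

6


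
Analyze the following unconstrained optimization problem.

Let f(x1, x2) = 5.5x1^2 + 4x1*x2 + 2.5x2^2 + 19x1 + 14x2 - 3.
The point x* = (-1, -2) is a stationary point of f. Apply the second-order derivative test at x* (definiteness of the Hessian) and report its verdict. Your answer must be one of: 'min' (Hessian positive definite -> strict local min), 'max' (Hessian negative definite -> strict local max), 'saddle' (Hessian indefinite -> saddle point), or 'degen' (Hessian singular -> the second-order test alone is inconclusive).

Compute the Hessian H = grad^2 f:
  H = [[11, 4], [4, 5]]
Verify stationarity: grad f(x*) = H x* + g = (0, 0).
Eigenvalues of H: 3, 13.
Both eigenvalues > 0, so H is positive definite -> x* is a strict local min.

min


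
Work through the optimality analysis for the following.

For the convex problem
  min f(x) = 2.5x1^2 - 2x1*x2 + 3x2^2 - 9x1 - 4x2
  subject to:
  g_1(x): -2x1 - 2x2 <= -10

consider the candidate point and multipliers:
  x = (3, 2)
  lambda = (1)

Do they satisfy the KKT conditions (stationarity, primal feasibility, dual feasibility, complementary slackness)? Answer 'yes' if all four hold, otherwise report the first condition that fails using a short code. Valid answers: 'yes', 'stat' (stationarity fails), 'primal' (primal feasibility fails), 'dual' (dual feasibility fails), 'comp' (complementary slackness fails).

Gradient of f: grad f(x) = Q x + c = (2, 2)
Constraint values g_i(x) = a_i^T x - b_i:
  g_1((3, 2)) = 0
Stationarity residual: grad f(x) + sum_i lambda_i a_i = (0, 0)
  -> stationarity OK
Primal feasibility (all g_i <= 0): OK
Dual feasibility (all lambda_i >= 0): OK
Complementary slackness (lambda_i * g_i(x) = 0 for all i): OK

Verdict: yes, KKT holds.

yes


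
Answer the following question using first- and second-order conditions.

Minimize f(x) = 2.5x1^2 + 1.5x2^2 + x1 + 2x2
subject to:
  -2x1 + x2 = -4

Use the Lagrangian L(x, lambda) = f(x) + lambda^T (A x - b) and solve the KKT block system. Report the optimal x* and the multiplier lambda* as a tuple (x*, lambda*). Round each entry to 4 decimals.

Form the Lagrangian:
  L(x, lambda) = (1/2) x^T Q x + c^T x + lambda^T (A x - b)
Stationarity (grad_x L = 0): Q x + c + A^T lambda = 0.
Primal feasibility: A x = b.

This gives the KKT block system:
  [ Q   A^T ] [ x     ]   [-c ]
  [ A    0  ] [ lambda ] = [ b ]

Solving the linear system:
  x*      = (1.1176, -1.7647)
  lambda* = (3.2941)
  f(x*)   = 5.3824

x* = (1.1176, -1.7647), lambda* = (3.2941)


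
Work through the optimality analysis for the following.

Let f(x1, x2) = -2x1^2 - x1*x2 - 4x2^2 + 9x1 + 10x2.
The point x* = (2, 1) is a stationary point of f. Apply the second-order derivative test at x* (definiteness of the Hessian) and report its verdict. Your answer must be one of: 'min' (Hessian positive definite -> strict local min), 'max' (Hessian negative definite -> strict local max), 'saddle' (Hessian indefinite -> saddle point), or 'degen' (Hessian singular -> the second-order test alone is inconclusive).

Compute the Hessian H = grad^2 f:
  H = [[-4, -1], [-1, -8]]
Verify stationarity: grad f(x*) = H x* + g = (0, 0).
Eigenvalues of H: -8.2361, -3.7639.
Both eigenvalues < 0, so H is negative definite -> x* is a strict local max.

max


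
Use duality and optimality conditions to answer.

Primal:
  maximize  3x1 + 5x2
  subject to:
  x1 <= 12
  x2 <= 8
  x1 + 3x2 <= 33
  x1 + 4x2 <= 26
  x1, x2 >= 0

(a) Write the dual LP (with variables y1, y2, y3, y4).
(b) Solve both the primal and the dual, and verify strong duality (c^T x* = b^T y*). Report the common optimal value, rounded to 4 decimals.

The standard primal-dual pair for 'max c^T x s.t. A x <= b, x >= 0' is:
  Dual:  min b^T y  s.t.  A^T y >= c,  y >= 0.

So the dual LP is:
  minimize  12y1 + 8y2 + 33y3 + 26y4
  subject to:
    y1 + y3 + y4 >= 3
    y2 + 3y3 + 4y4 >= 5
    y1, y2, y3, y4 >= 0

Solving the primal: x* = (12, 3.5).
  primal value c^T x* = 53.5.
Solving the dual: y* = (1.75, 0, 0, 1.25).
  dual value b^T y* = 53.5.
Strong duality: c^T x* = b^T y*. Confirmed.

53.5


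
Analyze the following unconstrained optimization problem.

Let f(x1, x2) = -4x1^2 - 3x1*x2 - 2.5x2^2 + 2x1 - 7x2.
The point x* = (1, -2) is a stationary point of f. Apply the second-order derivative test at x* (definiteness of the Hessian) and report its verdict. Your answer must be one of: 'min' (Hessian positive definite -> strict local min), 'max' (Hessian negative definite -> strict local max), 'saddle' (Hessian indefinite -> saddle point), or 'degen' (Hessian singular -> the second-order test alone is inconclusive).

Compute the Hessian H = grad^2 f:
  H = [[-8, -3], [-3, -5]]
Verify stationarity: grad f(x*) = H x* + g = (0, 0).
Eigenvalues of H: -9.8541, -3.1459.
Both eigenvalues < 0, so H is negative definite -> x* is a strict local max.

max


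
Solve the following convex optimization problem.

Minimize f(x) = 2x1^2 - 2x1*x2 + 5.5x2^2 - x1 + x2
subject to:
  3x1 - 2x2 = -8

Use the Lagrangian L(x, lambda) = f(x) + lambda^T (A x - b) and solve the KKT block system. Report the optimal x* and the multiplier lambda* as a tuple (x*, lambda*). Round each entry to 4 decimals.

Form the Lagrangian:
  L(x, lambda) = (1/2) x^T Q x + c^T x + lambda^T (A x - b)
Stationarity (grad_x L = 0): Q x + c + A^T lambda = 0.
Primal feasibility: A x = b.

This gives the KKT block system:
  [ Q   A^T ] [ x     ]   [-c ]
  [ A    0  ] [ lambda ] = [ b ]

Solving the linear system:
  x*      = (-2.5714, 0.1429)
  lambda* = (3.8571)
  f(x*)   = 16.7857

x* = (-2.5714, 0.1429), lambda* = (3.8571)


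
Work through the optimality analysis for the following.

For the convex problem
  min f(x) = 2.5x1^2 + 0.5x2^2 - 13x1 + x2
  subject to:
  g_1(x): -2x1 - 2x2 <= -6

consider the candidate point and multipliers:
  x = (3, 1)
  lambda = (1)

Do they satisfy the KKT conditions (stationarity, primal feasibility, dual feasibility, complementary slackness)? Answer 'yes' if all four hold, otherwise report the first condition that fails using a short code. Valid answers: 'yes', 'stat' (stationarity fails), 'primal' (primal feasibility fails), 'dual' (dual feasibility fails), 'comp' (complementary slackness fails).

Gradient of f: grad f(x) = Q x + c = (2, 2)
Constraint values g_i(x) = a_i^T x - b_i:
  g_1((3, 1)) = -2
Stationarity residual: grad f(x) + sum_i lambda_i a_i = (0, 0)
  -> stationarity OK
Primal feasibility (all g_i <= 0): OK
Dual feasibility (all lambda_i >= 0): OK
Complementary slackness (lambda_i * g_i(x) = 0 for all i): FAILS

Verdict: the first failing condition is complementary_slackness -> comp.

comp


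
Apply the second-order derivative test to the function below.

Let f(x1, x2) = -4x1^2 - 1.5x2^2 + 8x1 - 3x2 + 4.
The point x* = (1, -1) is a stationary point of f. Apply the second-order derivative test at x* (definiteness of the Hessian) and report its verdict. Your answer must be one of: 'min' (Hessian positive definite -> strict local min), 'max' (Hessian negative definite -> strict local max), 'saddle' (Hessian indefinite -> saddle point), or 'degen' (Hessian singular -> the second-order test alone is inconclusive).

Compute the Hessian H = grad^2 f:
  H = [[-8, 0], [0, -3]]
Verify stationarity: grad f(x*) = H x* + g = (0, 0).
Eigenvalues of H: -8, -3.
Both eigenvalues < 0, so H is negative definite -> x* is a strict local max.

max


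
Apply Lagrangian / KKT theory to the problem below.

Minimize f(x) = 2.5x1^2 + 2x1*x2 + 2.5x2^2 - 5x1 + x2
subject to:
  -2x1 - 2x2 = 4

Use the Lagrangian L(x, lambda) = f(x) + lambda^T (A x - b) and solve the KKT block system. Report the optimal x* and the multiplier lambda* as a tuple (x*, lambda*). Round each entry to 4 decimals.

Form the Lagrangian:
  L(x, lambda) = (1/2) x^T Q x + c^T x + lambda^T (A x - b)
Stationarity (grad_x L = 0): Q x + c + A^T lambda = 0.
Primal feasibility: A x = b.

This gives the KKT block system:
  [ Q   A^T ] [ x     ]   [-c ]
  [ A    0  ] [ lambda ] = [ b ]

Solving the linear system:
  x*      = (0, -2)
  lambda* = (-4.5)
  f(x*)   = 8

x* = (0, -2), lambda* = (-4.5)


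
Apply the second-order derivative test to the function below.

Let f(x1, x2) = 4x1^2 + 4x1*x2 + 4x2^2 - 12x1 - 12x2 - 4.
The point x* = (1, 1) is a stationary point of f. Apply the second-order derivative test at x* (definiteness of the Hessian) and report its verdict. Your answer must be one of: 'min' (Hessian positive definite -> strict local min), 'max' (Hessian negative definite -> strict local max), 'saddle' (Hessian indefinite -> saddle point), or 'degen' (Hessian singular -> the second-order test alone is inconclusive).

Compute the Hessian H = grad^2 f:
  H = [[8, 4], [4, 8]]
Verify stationarity: grad f(x*) = H x* + g = (0, 0).
Eigenvalues of H: 4, 12.
Both eigenvalues > 0, so H is positive definite -> x* is a strict local min.

min


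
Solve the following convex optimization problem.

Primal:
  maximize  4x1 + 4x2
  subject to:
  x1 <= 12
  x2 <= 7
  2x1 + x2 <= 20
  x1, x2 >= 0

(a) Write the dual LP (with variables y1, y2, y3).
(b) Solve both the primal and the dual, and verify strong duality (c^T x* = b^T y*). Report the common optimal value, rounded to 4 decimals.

The standard primal-dual pair for 'max c^T x s.t. A x <= b, x >= 0' is:
  Dual:  min b^T y  s.t.  A^T y >= c,  y >= 0.

So the dual LP is:
  minimize  12y1 + 7y2 + 20y3
  subject to:
    y1 + 2y3 >= 4
    y2 + y3 >= 4
    y1, y2, y3 >= 0

Solving the primal: x* = (6.5, 7).
  primal value c^T x* = 54.
Solving the dual: y* = (0, 2, 2).
  dual value b^T y* = 54.
Strong duality: c^T x* = b^T y*. Confirmed.

54


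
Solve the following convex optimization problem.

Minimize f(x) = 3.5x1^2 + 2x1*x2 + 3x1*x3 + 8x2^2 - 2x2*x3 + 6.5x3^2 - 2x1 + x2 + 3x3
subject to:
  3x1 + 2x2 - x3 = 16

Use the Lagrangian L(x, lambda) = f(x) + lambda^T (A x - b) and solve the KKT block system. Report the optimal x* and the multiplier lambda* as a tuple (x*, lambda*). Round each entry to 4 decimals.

Form the Lagrangian:
  L(x, lambda) = (1/2) x^T Q x + c^T x + lambda^T (A x - b)
Stationarity (grad_x L = 0): Q x + c + A^T lambda = 0.
Primal feasibility: A x = b.

This gives the KKT block system:
  [ Q   A^T ] [ x     ]   [-c ]
  [ A    0  ] [ lambda ] = [ b ]

Solving the linear system:
  x*      = (4.5943, 0.1575, -1.9019)
  lambda* = (-8.2566)
  f(x*)   = 58.6844

x* = (4.5943, 0.1575, -1.9019), lambda* = (-8.2566)


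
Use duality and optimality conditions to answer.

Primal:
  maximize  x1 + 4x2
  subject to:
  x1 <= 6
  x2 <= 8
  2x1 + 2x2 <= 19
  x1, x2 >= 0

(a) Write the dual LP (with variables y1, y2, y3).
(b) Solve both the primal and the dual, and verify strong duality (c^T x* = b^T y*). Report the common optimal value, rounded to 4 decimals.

The standard primal-dual pair for 'max c^T x s.t. A x <= b, x >= 0' is:
  Dual:  min b^T y  s.t.  A^T y >= c,  y >= 0.

So the dual LP is:
  minimize  6y1 + 8y2 + 19y3
  subject to:
    y1 + 2y3 >= 1
    y2 + 2y3 >= 4
    y1, y2, y3 >= 0

Solving the primal: x* = (1.5, 8).
  primal value c^T x* = 33.5.
Solving the dual: y* = (0, 3, 0.5).
  dual value b^T y* = 33.5.
Strong duality: c^T x* = b^T y*. Confirmed.

33.5


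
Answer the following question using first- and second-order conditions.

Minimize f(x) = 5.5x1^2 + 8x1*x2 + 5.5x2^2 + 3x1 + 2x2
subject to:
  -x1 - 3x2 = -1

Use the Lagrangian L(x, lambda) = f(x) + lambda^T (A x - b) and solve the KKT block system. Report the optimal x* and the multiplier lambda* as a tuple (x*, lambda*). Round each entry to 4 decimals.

Form the Lagrangian:
  L(x, lambda) = (1/2) x^T Q x + c^T x + lambda^T (A x - b)
Stationarity (grad_x L = 0): Q x + c + A^T lambda = 0.
Primal feasibility: A x = b.

This gives the KKT block system:
  [ Q   A^T ] [ x     ]   [-c ]
  [ A    0  ] [ lambda ] = [ b ]

Solving the linear system:
  x*      = (-0.5484, 0.5161)
  lambda* = (1.0968)
  f(x*)   = 0.2419

x* = (-0.5484, 0.5161), lambda* = (1.0968)


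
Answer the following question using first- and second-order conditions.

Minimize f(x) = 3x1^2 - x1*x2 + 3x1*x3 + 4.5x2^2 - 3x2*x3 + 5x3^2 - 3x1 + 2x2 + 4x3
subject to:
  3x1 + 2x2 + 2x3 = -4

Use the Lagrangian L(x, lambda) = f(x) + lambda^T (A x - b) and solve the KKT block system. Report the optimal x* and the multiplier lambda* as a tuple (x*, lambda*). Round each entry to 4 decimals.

Form the Lagrangian:
  L(x, lambda) = (1/2) x^T Q x + c^T x + lambda^T (A x - b)
Stationarity (grad_x L = 0): Q x + c + A^T lambda = 0.
Primal feasibility: A x = b.

This gives the KKT block system:
  [ Q   A^T ] [ x     ]   [-c ]
  [ A    0  ] [ lambda ] = [ b ]

Solving the linear system:
  x*      = (-0.0121, -0.9525, -1.0293)
  lambda* = (1.7361)
  f(x*)   = 0.4793

x* = (-0.0121, -0.9525, -1.0293), lambda* = (1.7361)


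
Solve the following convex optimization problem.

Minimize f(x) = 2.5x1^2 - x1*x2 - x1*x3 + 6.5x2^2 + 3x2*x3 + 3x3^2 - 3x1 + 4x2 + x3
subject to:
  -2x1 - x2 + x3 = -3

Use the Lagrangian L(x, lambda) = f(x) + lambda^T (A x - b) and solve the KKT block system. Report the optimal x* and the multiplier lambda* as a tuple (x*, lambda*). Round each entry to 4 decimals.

Form the Lagrangian:
  L(x, lambda) = (1/2) x^T Q x + c^T x + lambda^T (A x - b)
Stationarity (grad_x L = 0): Q x + c + A^T lambda = 0.
Primal feasibility: A x = b.

This gives the KKT block system:
  [ Q   A^T ] [ x     ]   [-c ]
  [ A    0  ] [ lambda ] = [ b ]

Solving the linear system:
  x*      = (1.3496, 0.0163, -0.2846)
  lambda* = (2.0081)
  f(x*)   = 0.878

x* = (1.3496, 0.0163, -0.2846), lambda* = (2.0081)


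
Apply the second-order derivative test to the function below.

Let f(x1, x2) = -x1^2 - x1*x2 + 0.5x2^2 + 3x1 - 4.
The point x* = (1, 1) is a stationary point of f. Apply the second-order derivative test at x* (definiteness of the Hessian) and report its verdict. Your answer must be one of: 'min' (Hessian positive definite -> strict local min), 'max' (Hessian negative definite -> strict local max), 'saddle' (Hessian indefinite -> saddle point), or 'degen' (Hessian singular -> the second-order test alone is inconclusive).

Compute the Hessian H = grad^2 f:
  H = [[-2, -1], [-1, 1]]
Verify stationarity: grad f(x*) = H x* + g = (0, 0).
Eigenvalues of H: -2.3028, 1.3028.
Eigenvalues have mixed signs, so H is indefinite -> x* is a saddle point.

saddle


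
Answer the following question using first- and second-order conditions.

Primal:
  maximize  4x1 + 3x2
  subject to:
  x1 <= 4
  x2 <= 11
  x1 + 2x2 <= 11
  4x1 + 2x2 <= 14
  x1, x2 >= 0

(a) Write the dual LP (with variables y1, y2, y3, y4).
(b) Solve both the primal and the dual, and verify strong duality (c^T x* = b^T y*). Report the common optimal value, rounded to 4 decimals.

The standard primal-dual pair for 'max c^T x s.t. A x <= b, x >= 0' is:
  Dual:  min b^T y  s.t.  A^T y >= c,  y >= 0.

So the dual LP is:
  minimize  4y1 + 11y2 + 11y3 + 14y4
  subject to:
    y1 + y3 + 4y4 >= 4
    y2 + 2y3 + 2y4 >= 3
    y1, y2, y3, y4 >= 0

Solving the primal: x* = (1, 5).
  primal value c^T x* = 19.
Solving the dual: y* = (0, 0, 0.6667, 0.8333).
  dual value b^T y* = 19.
Strong duality: c^T x* = b^T y*. Confirmed.

19


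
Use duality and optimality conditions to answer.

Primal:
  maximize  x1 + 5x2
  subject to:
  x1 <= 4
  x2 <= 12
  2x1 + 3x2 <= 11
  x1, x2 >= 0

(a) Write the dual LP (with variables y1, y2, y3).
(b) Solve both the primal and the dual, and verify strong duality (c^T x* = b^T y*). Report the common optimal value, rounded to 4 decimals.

The standard primal-dual pair for 'max c^T x s.t. A x <= b, x >= 0' is:
  Dual:  min b^T y  s.t.  A^T y >= c,  y >= 0.

So the dual LP is:
  minimize  4y1 + 12y2 + 11y3
  subject to:
    y1 + 2y3 >= 1
    y2 + 3y3 >= 5
    y1, y2, y3 >= 0

Solving the primal: x* = (0, 3.6667).
  primal value c^T x* = 18.3333.
Solving the dual: y* = (0, 0, 1.6667).
  dual value b^T y* = 18.3333.
Strong duality: c^T x* = b^T y*. Confirmed.

18.3333


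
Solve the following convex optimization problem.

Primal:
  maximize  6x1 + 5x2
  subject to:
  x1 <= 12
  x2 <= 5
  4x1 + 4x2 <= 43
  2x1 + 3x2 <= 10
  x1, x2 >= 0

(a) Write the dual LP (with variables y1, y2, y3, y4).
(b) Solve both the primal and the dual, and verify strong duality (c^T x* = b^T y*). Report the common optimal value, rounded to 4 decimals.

The standard primal-dual pair for 'max c^T x s.t. A x <= b, x >= 0' is:
  Dual:  min b^T y  s.t.  A^T y >= c,  y >= 0.

So the dual LP is:
  minimize  12y1 + 5y2 + 43y3 + 10y4
  subject to:
    y1 + 4y3 + 2y4 >= 6
    y2 + 4y3 + 3y4 >= 5
    y1, y2, y3, y4 >= 0

Solving the primal: x* = (5, 0).
  primal value c^T x* = 30.
Solving the dual: y* = (0, 0, 0, 3).
  dual value b^T y* = 30.
Strong duality: c^T x* = b^T y*. Confirmed.

30


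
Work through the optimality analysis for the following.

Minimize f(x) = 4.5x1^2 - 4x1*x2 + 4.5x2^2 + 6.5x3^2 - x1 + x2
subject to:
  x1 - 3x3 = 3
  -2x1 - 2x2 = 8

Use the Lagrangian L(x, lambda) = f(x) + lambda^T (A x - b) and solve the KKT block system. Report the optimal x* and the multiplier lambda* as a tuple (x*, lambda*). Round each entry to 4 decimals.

Form the Lagrangian:
  L(x, lambda) = (1/2) x^T Q x + c^T x + lambda^T (A x - b)
Stationarity (grad_x L = 0): Q x + c + A^T lambda = 0.
Primal feasibility: A x = b.

This gives the KKT block system:
  [ Q   A^T ] [ x     ]   [-c ]
  [ A    0  ] [ lambda ] = [ b ]

Solving the linear system:
  x*      = (-1.664, -2.336, -1.5547)
  lambda* = (-6.7368, -6.6842)
  f(x*)   = 36.5061

x* = (-1.664, -2.336, -1.5547), lambda* = (-6.7368, -6.6842)


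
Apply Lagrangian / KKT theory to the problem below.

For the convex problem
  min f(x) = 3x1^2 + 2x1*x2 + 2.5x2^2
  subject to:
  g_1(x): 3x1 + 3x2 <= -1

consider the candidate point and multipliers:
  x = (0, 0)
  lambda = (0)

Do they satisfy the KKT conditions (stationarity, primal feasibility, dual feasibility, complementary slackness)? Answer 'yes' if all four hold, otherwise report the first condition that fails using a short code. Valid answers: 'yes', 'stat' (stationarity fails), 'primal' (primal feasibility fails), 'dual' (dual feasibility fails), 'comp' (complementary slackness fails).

Gradient of f: grad f(x) = Q x + c = (0, 0)
Constraint values g_i(x) = a_i^T x - b_i:
  g_1((0, 0)) = 1
Stationarity residual: grad f(x) + sum_i lambda_i a_i = (0, 0)
  -> stationarity OK
Primal feasibility (all g_i <= 0): FAILS
Dual feasibility (all lambda_i >= 0): OK
Complementary slackness (lambda_i * g_i(x) = 0 for all i): OK

Verdict: the first failing condition is primal_feasibility -> primal.

primal


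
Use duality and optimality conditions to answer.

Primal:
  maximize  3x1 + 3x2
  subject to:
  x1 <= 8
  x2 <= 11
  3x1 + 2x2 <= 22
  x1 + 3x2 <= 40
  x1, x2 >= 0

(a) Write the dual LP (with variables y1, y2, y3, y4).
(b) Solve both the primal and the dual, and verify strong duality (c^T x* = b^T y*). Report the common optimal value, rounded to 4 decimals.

The standard primal-dual pair for 'max c^T x s.t. A x <= b, x >= 0' is:
  Dual:  min b^T y  s.t.  A^T y >= c,  y >= 0.

So the dual LP is:
  minimize  8y1 + 11y2 + 22y3 + 40y4
  subject to:
    y1 + 3y3 + y4 >= 3
    y2 + 2y3 + 3y4 >= 3
    y1, y2, y3, y4 >= 0

Solving the primal: x* = (0, 11).
  primal value c^T x* = 33.
Solving the dual: y* = (0, 1, 1, 0).
  dual value b^T y* = 33.
Strong duality: c^T x* = b^T y*. Confirmed.

33


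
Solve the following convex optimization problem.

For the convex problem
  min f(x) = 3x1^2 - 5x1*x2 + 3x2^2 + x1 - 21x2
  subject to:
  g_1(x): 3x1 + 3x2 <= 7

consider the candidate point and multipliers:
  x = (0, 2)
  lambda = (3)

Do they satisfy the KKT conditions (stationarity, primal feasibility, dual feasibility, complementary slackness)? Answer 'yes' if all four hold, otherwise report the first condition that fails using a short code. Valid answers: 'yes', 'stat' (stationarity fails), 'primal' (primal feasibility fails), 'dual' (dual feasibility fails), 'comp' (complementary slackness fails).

Gradient of f: grad f(x) = Q x + c = (-9, -9)
Constraint values g_i(x) = a_i^T x - b_i:
  g_1((0, 2)) = -1
Stationarity residual: grad f(x) + sum_i lambda_i a_i = (0, 0)
  -> stationarity OK
Primal feasibility (all g_i <= 0): OK
Dual feasibility (all lambda_i >= 0): OK
Complementary slackness (lambda_i * g_i(x) = 0 for all i): FAILS

Verdict: the first failing condition is complementary_slackness -> comp.

comp


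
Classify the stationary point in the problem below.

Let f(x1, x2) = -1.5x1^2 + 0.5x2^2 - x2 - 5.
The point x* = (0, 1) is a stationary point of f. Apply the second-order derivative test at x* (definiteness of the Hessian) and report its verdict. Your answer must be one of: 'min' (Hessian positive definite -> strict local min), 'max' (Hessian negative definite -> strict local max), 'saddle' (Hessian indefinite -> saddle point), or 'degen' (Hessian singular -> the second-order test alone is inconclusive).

Compute the Hessian H = grad^2 f:
  H = [[-3, 0], [0, 1]]
Verify stationarity: grad f(x*) = H x* + g = (0, 0).
Eigenvalues of H: -3, 1.
Eigenvalues have mixed signs, so H is indefinite -> x* is a saddle point.

saddle


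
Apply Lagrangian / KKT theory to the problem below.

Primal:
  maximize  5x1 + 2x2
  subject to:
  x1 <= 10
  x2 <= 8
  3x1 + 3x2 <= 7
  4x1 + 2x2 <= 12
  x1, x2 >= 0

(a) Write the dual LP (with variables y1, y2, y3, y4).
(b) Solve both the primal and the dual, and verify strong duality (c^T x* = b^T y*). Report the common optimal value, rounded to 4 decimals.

The standard primal-dual pair for 'max c^T x s.t. A x <= b, x >= 0' is:
  Dual:  min b^T y  s.t.  A^T y >= c,  y >= 0.

So the dual LP is:
  minimize  10y1 + 8y2 + 7y3 + 12y4
  subject to:
    y1 + 3y3 + 4y4 >= 5
    y2 + 3y3 + 2y4 >= 2
    y1, y2, y3, y4 >= 0

Solving the primal: x* = (2.3333, 0).
  primal value c^T x* = 11.6667.
Solving the dual: y* = (0, 0, 1.6667, 0).
  dual value b^T y* = 11.6667.
Strong duality: c^T x* = b^T y*. Confirmed.

11.6667


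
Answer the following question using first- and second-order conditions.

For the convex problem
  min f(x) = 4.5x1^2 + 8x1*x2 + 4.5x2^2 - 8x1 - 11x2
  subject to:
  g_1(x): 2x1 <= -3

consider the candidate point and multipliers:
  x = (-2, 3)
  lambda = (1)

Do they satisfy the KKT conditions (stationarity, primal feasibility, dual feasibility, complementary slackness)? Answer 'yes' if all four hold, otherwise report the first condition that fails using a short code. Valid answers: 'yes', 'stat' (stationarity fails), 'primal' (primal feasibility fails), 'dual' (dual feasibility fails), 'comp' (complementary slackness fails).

Gradient of f: grad f(x) = Q x + c = (-2, 0)
Constraint values g_i(x) = a_i^T x - b_i:
  g_1((-2, 3)) = -1
Stationarity residual: grad f(x) + sum_i lambda_i a_i = (0, 0)
  -> stationarity OK
Primal feasibility (all g_i <= 0): OK
Dual feasibility (all lambda_i >= 0): OK
Complementary slackness (lambda_i * g_i(x) = 0 for all i): FAILS

Verdict: the first failing condition is complementary_slackness -> comp.

comp


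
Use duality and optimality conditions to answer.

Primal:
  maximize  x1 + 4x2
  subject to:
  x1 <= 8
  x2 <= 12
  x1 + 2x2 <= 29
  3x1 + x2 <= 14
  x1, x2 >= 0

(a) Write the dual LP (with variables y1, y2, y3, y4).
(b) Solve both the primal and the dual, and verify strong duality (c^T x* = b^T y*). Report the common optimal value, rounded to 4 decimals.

The standard primal-dual pair for 'max c^T x s.t. A x <= b, x >= 0' is:
  Dual:  min b^T y  s.t.  A^T y >= c,  y >= 0.

So the dual LP is:
  minimize  8y1 + 12y2 + 29y3 + 14y4
  subject to:
    y1 + y3 + 3y4 >= 1
    y2 + 2y3 + y4 >= 4
    y1, y2, y3, y4 >= 0

Solving the primal: x* = (0.6667, 12).
  primal value c^T x* = 48.6667.
Solving the dual: y* = (0, 3.6667, 0, 0.3333).
  dual value b^T y* = 48.6667.
Strong duality: c^T x* = b^T y*. Confirmed.

48.6667


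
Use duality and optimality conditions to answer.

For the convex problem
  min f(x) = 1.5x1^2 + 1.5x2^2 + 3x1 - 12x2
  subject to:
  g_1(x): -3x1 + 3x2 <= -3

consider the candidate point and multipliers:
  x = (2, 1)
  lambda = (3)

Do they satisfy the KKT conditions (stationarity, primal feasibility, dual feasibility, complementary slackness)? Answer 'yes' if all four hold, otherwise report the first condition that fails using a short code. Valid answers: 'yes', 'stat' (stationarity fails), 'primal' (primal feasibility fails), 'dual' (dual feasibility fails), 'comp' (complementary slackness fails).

Gradient of f: grad f(x) = Q x + c = (9, -9)
Constraint values g_i(x) = a_i^T x - b_i:
  g_1((2, 1)) = 0
Stationarity residual: grad f(x) + sum_i lambda_i a_i = (0, 0)
  -> stationarity OK
Primal feasibility (all g_i <= 0): OK
Dual feasibility (all lambda_i >= 0): OK
Complementary slackness (lambda_i * g_i(x) = 0 for all i): OK

Verdict: yes, KKT holds.

yes


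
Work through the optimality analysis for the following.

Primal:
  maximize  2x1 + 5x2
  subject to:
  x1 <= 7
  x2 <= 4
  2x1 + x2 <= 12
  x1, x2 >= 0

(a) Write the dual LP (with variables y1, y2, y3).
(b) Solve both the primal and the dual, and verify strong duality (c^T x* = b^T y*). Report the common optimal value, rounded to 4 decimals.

The standard primal-dual pair for 'max c^T x s.t. A x <= b, x >= 0' is:
  Dual:  min b^T y  s.t.  A^T y >= c,  y >= 0.

So the dual LP is:
  minimize  7y1 + 4y2 + 12y3
  subject to:
    y1 + 2y3 >= 2
    y2 + y3 >= 5
    y1, y2, y3 >= 0

Solving the primal: x* = (4, 4).
  primal value c^T x* = 28.
Solving the dual: y* = (0, 4, 1).
  dual value b^T y* = 28.
Strong duality: c^T x* = b^T y*. Confirmed.

28


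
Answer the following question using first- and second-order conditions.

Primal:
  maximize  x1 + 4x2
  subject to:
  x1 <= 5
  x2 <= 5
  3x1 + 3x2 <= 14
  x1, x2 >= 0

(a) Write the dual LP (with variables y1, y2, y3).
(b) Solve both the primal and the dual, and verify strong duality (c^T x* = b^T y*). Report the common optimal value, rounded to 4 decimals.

The standard primal-dual pair for 'max c^T x s.t. A x <= b, x >= 0' is:
  Dual:  min b^T y  s.t.  A^T y >= c,  y >= 0.

So the dual LP is:
  minimize  5y1 + 5y2 + 14y3
  subject to:
    y1 + 3y3 >= 1
    y2 + 3y3 >= 4
    y1, y2, y3 >= 0

Solving the primal: x* = (0, 4.6667).
  primal value c^T x* = 18.6667.
Solving the dual: y* = (0, 0, 1.3333).
  dual value b^T y* = 18.6667.
Strong duality: c^T x* = b^T y*. Confirmed.

18.6667


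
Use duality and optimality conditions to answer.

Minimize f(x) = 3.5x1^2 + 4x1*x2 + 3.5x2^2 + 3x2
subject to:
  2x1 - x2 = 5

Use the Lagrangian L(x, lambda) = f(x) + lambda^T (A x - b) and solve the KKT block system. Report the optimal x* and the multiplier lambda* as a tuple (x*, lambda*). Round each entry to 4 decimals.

Form the Lagrangian:
  L(x, lambda) = (1/2) x^T Q x + c^T x + lambda^T (A x - b)
Stationarity (grad_x L = 0): Q x + c + A^T lambda = 0.
Primal feasibility: A x = b.

This gives the KKT block system:
  [ Q   A^T ] [ x     ]   [-c ]
  [ A    0  ] [ lambda ] = [ b ]

Solving the linear system:
  x*      = (1.6471, -1.7059)
  lambda* = (-2.3529)
  f(x*)   = 3.3235

x* = (1.6471, -1.7059), lambda* = (-2.3529)


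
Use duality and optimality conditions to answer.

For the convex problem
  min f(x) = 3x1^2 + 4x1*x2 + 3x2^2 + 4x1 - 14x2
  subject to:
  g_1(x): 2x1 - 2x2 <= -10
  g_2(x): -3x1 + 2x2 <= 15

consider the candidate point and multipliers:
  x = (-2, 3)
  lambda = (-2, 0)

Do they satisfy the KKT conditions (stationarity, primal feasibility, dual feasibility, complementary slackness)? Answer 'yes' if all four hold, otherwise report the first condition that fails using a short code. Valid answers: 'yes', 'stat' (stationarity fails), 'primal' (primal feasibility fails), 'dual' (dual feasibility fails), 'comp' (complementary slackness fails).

Gradient of f: grad f(x) = Q x + c = (4, -4)
Constraint values g_i(x) = a_i^T x - b_i:
  g_1((-2, 3)) = 0
  g_2((-2, 3)) = -3
Stationarity residual: grad f(x) + sum_i lambda_i a_i = (0, 0)
  -> stationarity OK
Primal feasibility (all g_i <= 0): OK
Dual feasibility (all lambda_i >= 0): FAILS
Complementary slackness (lambda_i * g_i(x) = 0 for all i): OK

Verdict: the first failing condition is dual_feasibility -> dual.

dual
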